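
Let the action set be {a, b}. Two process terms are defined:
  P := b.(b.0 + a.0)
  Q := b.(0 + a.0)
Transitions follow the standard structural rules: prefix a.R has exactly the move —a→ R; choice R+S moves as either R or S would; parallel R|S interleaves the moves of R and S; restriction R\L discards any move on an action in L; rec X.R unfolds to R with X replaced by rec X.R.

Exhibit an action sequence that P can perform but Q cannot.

Reachable graph of P (3 states):
  s0 = b.(b.0 + a.0) has moves =b=> s1
  s1 = b.0 + a.0 has moves =a=> s2, =b=> s2
  s2 = 0 has moves ·
Reachable graph of Q (3 states):
  t0 = b.(0 + a.0) has moves =b=> t1
  t1 = 0 + a.0 has moves =a=> t2
  t2 = 0 has moves ·
Run σ = ⟨bb⟩ on P: start {s0}
  [1] b ⇒ {s1}
  [2] b ⇒ {s2}
  — P admits the full trace.
Run σ = ⟨bb⟩ on Q: start {t0}
  [1] b ⇒ {t1}
  [2] b ⇒ no successor for Q

bb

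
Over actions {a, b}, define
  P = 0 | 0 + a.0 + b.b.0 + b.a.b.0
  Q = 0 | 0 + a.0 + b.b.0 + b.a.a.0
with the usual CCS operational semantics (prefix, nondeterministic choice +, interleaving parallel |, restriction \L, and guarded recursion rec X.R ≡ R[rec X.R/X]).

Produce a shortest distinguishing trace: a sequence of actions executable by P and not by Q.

bab

Reachable graph of P (4 states):
  m0 = 0 | 0 + a.0 + b.b.0 + b.a.b.0 → ··a··> m1, ··b··> m2, ··b··> m3
  m1 = 0 → ·
  m2 = a.b.0 → ··a··> m3
  m3 = b.0 → ··b··> m1
Reachable graph of Q (5 states):
  n0 = 0 | 0 + a.0 + b.b.0 + b.a.a.0 → ··a··> n1, ··b··> n2, ··b··> n3
  n1 = 0 → ·
  n2 = a.a.0 → ··a··> n4
  n3 = b.0 → ··b··> n1
  n4 = a.0 → ··a··> n1
Trace ⟨bab⟩ through P, begin at {m0}:
  step 1 (b): {m2, m3}
  step 2 (a): {m3}
  step 3 (b): {m1}
  — P admits the full trace.
Trace ⟨bab⟩ through Q, begin at {n0}:
  step 1 (b): {n2, n3}
  step 2 (a): {n4}
  step 3 (b): ∅  — Q cannot continue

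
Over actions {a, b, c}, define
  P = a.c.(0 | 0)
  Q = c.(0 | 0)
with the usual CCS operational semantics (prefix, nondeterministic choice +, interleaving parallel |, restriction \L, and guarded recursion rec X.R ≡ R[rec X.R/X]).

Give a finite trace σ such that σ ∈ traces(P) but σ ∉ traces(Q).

a

P's transition system — 3 states:
  s0 = a.c.(0 | 0) :: ··a··> s1
  s1 = c.(0 | 0) :: ··c··> s2
  s2 = 0 | 0 :: stopped
Q's transition system — 2 states:
  t0 = c.(0 | 0) :: ··c··> t1
  t1 = 0 | 0 :: stopped
Run σ = ⟨a⟩ on P: start {s0}
  after a @ step 1: {s1}
  ✓ P
Run σ = ⟨a⟩ on Q: start {t0}
  after a @ step 1: ∅  — Q cannot continue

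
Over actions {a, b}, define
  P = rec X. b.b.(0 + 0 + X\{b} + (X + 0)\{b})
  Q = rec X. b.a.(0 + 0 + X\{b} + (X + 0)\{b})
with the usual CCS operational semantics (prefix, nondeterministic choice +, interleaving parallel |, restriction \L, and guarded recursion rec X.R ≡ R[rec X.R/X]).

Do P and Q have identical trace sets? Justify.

Reachable graph of P (3 states):
  s0 = rec X. b.b.(0 + 0 + X\{b} + (X + 0)\{b}) ⊢ -b-> s1
  s1 = b.(0 + 0 + (rec X. b.b.(0 + 0 + X\{b} + (X + 0)\{b}))\{b} + ((rec X. b.b.(0 + 0 + X\{b} + (X + 0)\{b})) + 0)\{b}) ⊢ -b-> s2
  s2 = 0 + 0 + (rec X. b.b.(0 + 0 + X\{b} + (X + 0)\{b}))\{b} + ((rec X. b.b.(0 + 0 + X\{b} + (X + 0)\{b})) + 0)\{b} ⊢ (no moves)
Reachable graph of Q (3 states):
  t0 = rec X. b.a.(0 + 0 + X\{b} + (X + 0)\{b}) ⊢ -b-> t1
  t1 = a.(0 + 0 + (rec X. b.a.(0 + 0 + X\{b} + (X + 0)\{b}))\{b} + ((rec X. b.a.(0 + 0 + X\{b} + (X + 0)\{b})) + 0)\{b}) ⊢ -a-> t2
  t2 = 0 + 0 + (rec X. b.a.(0 + 0 + X\{b} + (X + 0)\{b}))\{b} + ((rec X. b.a.(0 + 0 + X\{b} + (X + 0)\{b})) + 0)\{b} ⊢ (no moves)
Trace ⟨bb⟩ through P, begin at {s0}:
  [1] b ⇒ {s1}
  [2] b ⇒ {s2}
  P completes σ.
Trace ⟨bb⟩ through Q, begin at {t0}:
  [1] b ⇒ {t1}
  [2] b ⇒ ∅  — Q cannot continue

traces(P) ≠ traces(Q) — witness ⟨bb⟩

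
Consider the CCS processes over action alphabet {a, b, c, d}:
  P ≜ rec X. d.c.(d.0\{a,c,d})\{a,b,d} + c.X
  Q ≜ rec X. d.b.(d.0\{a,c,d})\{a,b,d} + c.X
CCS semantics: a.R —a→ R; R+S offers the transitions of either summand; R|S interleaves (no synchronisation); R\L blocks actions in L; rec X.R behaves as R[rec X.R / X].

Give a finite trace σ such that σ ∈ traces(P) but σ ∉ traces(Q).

P's transition system — 3 states:
  u0 = rec X. d.c.(d.0\{a,c,d})\{a,b,d} + c.X ⊢ -c-> u0, -d-> u1
  u1 = c.(d.0\{a,c,d})\{a,b,d} ⊢ -c-> u2
  u2 = (d.0\{a,c,d})\{a,b,d} ⊢ deadlocked
Q's transition system — 3 states:
  v0 = rec X. d.b.(d.0\{a,c,d})\{a,b,d} + c.X ⊢ -c-> v0, -d-> v1
  v1 = b.(d.0\{a,c,d})\{a,b,d} ⊢ -b-> v2
  v2 = (d.0\{a,c,d})\{a,b,d} ⊢ deadlocked
Run σ = ⟨dc⟩ on P: start {u0}
  after d @ step 1: {u1}
  after c @ step 2: {u2}
  P completes σ.
Run σ = ⟨dc⟩ on Q: start {v0}
  after d @ step 1: {v1}
  after c @ step 2: no successor for Q

dc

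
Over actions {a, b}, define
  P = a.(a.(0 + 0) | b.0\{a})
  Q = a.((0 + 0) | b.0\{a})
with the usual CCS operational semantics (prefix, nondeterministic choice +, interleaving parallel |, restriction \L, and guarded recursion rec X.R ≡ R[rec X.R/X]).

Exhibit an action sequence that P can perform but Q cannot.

P's transition system — 5 states:
  s0 = a.(a.(0 + 0) | b.0\{a}) :: —a→ s1
  s1 = a.(0 + 0) | b.0\{a} :: —a→ s2, —b→ s3
  s2 = (0 + 0) | b.0\{a} :: —b→ s4
  s3 = a.(0 + 0) | 0\{a} :: —a→ s4
  s4 = (0 + 0) | 0\{a} :: ·
Q's transition system — 3 states:
  t0 = a.((0 + 0) | b.0\{a}) :: —a→ t1
  t1 = (0 + 0) | b.0\{a} :: —b→ t2
  t2 = (0 + 0) | 0\{a} :: ·
Executing aa from P (initial set {s0}):
  [1] a ⇒ {s1}
  [2] a ⇒ {s2}
  ✓ P
Executing aa from Q (initial set {t0}):
  [1] a ⇒ {t1}
  [2] a ⇒ ∅  — Q cannot continue

aa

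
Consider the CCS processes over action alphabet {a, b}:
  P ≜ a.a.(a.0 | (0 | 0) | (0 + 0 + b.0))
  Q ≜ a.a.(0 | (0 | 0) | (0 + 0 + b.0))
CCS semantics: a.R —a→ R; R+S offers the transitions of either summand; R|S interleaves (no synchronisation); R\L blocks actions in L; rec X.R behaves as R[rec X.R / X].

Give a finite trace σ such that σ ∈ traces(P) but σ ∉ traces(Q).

Reachable graph of P (6 states):
  m0 = a.a.(a.0 | (0 | 0) | (0 + 0 + b.0)) :: --a--▸ m1
  m1 = a.(a.0 | (0 | 0) | (0 + 0 + b.0)) :: --a--▸ m2
  m2 = a.0 | (0 | 0) | (0 + 0 + b.0) :: --a--▸ m3, --b--▸ m4
  m3 = 0 | (0 | 0) | (0 + 0 + b.0) :: --b--▸ m5
  m4 = a.0 | (0 | 0) | 0 :: --a--▸ m5
  m5 = 0 | (0 | 0) | 0 :: ∅
Reachable graph of Q (4 states):
  n0 = a.a.(0 | (0 | 0) | (0 + 0 + b.0)) :: --a--▸ n1
  n1 = a.(0 | (0 | 0) | (0 + 0 + b.0)) :: --a--▸ n2
  n2 = 0 | (0 | 0) | (0 + 0 + b.0) :: --b--▸ n3
  n3 = 0 | (0 | 0) | 0 :: ∅
Trace ⟨aaa⟩ through P, begin at {m0}:
  step 1 (a): {m1}
  step 2 (a): {m2}
  step 3 (a): {m3}
  — P admits the full trace.
Trace ⟨aaa⟩ through Q, begin at {n0}:
  step 1 (a): {n1}
  step 2 (a): {n2}
  step 3 (a): no successor for Q

aaa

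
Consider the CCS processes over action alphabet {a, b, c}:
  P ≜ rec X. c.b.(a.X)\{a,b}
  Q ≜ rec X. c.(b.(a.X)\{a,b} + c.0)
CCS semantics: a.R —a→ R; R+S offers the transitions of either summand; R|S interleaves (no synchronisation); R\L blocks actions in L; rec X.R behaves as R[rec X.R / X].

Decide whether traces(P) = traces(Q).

trace-distinct — witness ⟨cc⟩

LTS(P): 3 reachable states
  s0 = rec X. c.b.(a.X)\{a,b} has moves --c--▸ s1
  s1 = b.(a.(rec X. c.b.(a.X)\{a,b}))\{a,b} has moves --b--▸ s2
  s2 = (a.(rec X. c.b.(a.X)\{a,b}))\{a,b} has moves (no moves)
LTS(Q): 4 reachable states
  t0 = rec X. c.(b.(a.X)\{a,b} + c.0) has moves --c--▸ t1
  t1 = b.(a.(rec X. c.(b.(a.X)\{a,b} + c.0)))\{a,b} + c.0 has moves --b--▸ t2, --c--▸ t3
  t2 = (a.(rec X. c.(b.(a.X)\{a,b} + c.0)))\{a,b} has moves (no moves)
  t3 = 0 has moves (no moves)
Executing cc from Q (initial set {t0}):
  [1] c ⇒ {t1}
  [2] c ⇒ {t3}
  Q completes σ.
Executing cc from P (initial set {s0}):
  [1] c ⇒ {s1}
  [2] c ⇒ ∅ (P stuck)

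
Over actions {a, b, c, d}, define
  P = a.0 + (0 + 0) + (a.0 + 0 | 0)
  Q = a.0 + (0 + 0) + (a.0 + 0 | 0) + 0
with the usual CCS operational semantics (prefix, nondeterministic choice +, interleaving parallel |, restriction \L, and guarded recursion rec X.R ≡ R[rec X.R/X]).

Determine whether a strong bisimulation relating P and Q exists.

YES

LTS(P): 2 reachable states
  s0 = a.0 + (0 + 0) + (a.0 + 0 | 0) | =a=> s1
  s1 = 0 | deadlocked
LTS(Q): 2 reachable states
  t0 = a.0 + (0 + 0) + (a.0 + 0 | 0) + 0 | =a=> t1
  t1 = 0 | deadlocked
Partition-refinement fixed point:
  B0 = {s0, t0}
  B1 = {s1, t1}
s0 ∈ B0, t0 ∈ B0 → same block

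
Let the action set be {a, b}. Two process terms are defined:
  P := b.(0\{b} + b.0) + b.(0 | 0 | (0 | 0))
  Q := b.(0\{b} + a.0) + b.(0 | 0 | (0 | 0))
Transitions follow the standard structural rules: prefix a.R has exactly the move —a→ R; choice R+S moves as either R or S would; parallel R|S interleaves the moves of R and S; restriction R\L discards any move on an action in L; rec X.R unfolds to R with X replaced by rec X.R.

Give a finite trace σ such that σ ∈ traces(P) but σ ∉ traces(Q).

bb

P's transition system — 4 states:
  s0 = b.(0\{b} + b.0) + b.(0 | 0 | (0 | 0)) :: =b=> s1, =b=> s2
  s1 = 0 | 0 | (0 | 0) :: ∅
  s2 = 0\{b} + b.0 :: =b=> s3
  s3 = 0 :: ∅
Q's transition system — 4 states:
  t0 = b.(0\{b} + a.0) + b.(0 | 0 | (0 | 0)) :: =b=> t1, =b=> t2
  t1 = 0 | 0 | (0 | 0) :: ∅
  t2 = 0\{b} + a.0 :: =a=> t3
  t3 = 0 :: ∅
Executing bb from P (initial set {s0}):
  step 1 (b): {s1, s2}
  step 2 (b): {s3}
  — P admits the full trace.
Executing bb from Q (initial set {t0}):
  step 1 (b): {t1, t2}
  step 2 (b): ∅ (Q stuck)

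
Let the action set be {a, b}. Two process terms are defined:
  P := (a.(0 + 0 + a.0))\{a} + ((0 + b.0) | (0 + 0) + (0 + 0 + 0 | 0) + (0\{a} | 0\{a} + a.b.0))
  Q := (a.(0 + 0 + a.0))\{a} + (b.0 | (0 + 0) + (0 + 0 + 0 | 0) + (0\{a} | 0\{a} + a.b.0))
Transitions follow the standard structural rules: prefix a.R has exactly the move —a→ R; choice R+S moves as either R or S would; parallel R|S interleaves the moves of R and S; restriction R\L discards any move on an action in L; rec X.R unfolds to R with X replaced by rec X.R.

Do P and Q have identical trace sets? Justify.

LTS(P): 4 reachable states
  m0 = (a.(0 + 0 + a.0))\{a} + ((0 + b.0) | (0 + 0) + (0 + 0 + 0 | 0) + (0\{a} | 0\{a} + a.b.0)) has moves =a=> m1, =b=> m2
  m1 = b.0 has moves =b=> m3
  m2 = 0 | (0 + 0) has moves ∅
  m3 = 0 has moves ∅
LTS(Q): 4 reachable states
  n0 = (a.(0 + 0 + a.0))\{a} + (b.0 | (0 + 0) + (0 + 0 + 0 | 0) + (0\{a} | 0\{a} + a.b.0)) has moves =a=> n1, =b=> n2
  n1 = b.0 has moves =b=> n3
  n2 = 0 | (0 + 0) has moves ∅
  n3 = 0 has moves ∅
Coarsest stable partition (strong bisimilarity classes):
  B0 = {m0, n0}
  B1 = {m2, m3, n2, n3}
  B2 = {m1, n1}
m0 ∈ B0, n0 ∈ B0 → same block
Bisimilar ⇒ trace-equivalent.

YES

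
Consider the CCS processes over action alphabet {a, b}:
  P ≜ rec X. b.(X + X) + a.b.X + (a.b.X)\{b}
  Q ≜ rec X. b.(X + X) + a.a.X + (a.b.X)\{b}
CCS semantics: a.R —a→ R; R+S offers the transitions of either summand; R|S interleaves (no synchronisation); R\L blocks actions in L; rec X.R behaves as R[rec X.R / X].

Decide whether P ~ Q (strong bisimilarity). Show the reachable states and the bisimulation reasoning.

LTS(P): 4 reachable states
  m0 = rec X. b.(X + X) + a.b.X + (a.b.X)\{b} :: ··a··> m1, ··a··> m2, ··b··> m3
  m1 = (b.(rec X. b.(X + X) + a.b.X + (a.b.X)\{b}))\{b} :: (no moves)
  m2 = b.(rec X. b.(X + X) + a.b.X + (a.b.X)\{b}) :: ··b··> m0
  m3 = (rec X. b.(X + X) + a.b.X + (a.b.X)\{b}) + (rec X. b.(X + X) + a.b.X + (a.b.X)\{b}) :: ··a··> m1, ··a··> m2, ··b··> m3
LTS(Q): 4 reachable states
  n0 = rec X. b.(X + X) + a.a.X + (a.b.X)\{b} :: ··a··> n1, ··a··> n2, ··b··> n3
  n1 = (b.(rec X. b.(X + X) + a.a.X + (a.b.X)\{b}))\{b} :: (no moves)
  n2 = a.(rec X. b.(X + X) + a.a.X + (a.b.X)\{b}) :: ··a··> n0
  n3 = (rec X. b.(X + X) + a.a.X + (a.b.X)\{b}) + (rec X. b.(X + X) + a.a.X + (a.b.X)\{b}) :: ··a··> n1, ··a··> n2, ··b··> n3
Coarsest stable partition (strong bisimilarity classes):
  B0 = {m0, m3}
  B1 = {m1, n1}
  B2 = {m2}
  B3 = {n0, n3}
  B4 = {n2}
m0 ∈ B0, n0 ∈ B3 → different blocks

not bisimilar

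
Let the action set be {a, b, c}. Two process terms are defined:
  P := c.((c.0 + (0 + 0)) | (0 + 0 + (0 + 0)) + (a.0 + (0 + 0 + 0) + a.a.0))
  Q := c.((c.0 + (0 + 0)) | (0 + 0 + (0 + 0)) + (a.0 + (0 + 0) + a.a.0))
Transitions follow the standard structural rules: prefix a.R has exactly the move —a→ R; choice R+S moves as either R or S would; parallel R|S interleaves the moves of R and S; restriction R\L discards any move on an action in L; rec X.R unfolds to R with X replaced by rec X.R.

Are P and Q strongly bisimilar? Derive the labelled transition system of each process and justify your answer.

P's transition system — 5 states:
  u0 = c.((c.0 + (0 + 0)) | (0 + 0 + (0 + 0)) + (a.0 + (0 + 0 + 0) + a.a.0)) ⊢ --c--▸ u1
  u1 = (c.0 + (0 + 0)) | (0 + 0 + (0 + 0)) + (a.0 + (0 + 0 + 0) + a.a.0) ⊢ --a--▸ u2, --a--▸ u3, --c--▸ u4
  u2 = 0 ⊢ stopped
  u3 = a.0 ⊢ --a--▸ u2
  u4 = 0 | (0 + 0 + (0 + 0)) ⊢ stopped
Q's transition system — 5 states:
  v0 = c.((c.0 + (0 + 0)) | (0 + 0 + (0 + 0)) + (a.0 + (0 + 0) + a.a.0)) ⊢ --c--▸ v1
  v1 = (c.0 + (0 + 0)) | (0 + 0 + (0 + 0)) + (a.0 + (0 + 0) + a.a.0) ⊢ --a--▸ v2, --a--▸ v3, --c--▸ v4
  v2 = 0 ⊢ stopped
  v3 = a.0 ⊢ --a--▸ v2
  v4 = 0 | (0 + 0 + (0 + 0)) ⊢ stopped
Bisimilarity quotient blocks:
  B0 = {u0, v0}
  B1 = {u1, v1}
  B2 = {u2, u4, v2, v4}
  B3 = {u3, v3}
u0 ∈ B0, v0 ∈ B0 → same block

P ~ Q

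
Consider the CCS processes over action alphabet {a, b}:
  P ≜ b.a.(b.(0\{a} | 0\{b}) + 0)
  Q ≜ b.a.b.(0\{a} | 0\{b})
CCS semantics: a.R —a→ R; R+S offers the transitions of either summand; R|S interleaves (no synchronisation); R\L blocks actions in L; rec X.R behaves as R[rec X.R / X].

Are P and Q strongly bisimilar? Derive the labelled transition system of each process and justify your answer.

LTS(P): 4 reachable states
  u0 = b.a.(b.(0\{a} | 0\{b}) + 0) → -b-> u1
  u1 = a.(b.(0\{a} | 0\{b}) + 0) → -a-> u2
  u2 = b.(0\{a} | 0\{b}) + 0 → -b-> u3
  u3 = 0\{a} | 0\{b} → stopped
LTS(Q): 4 reachable states
  v0 = b.a.b.(0\{a} | 0\{b}) → -b-> v1
  v1 = a.b.(0\{a} | 0\{b}) → -a-> v2
  v2 = b.(0\{a} | 0\{b}) → -b-> v3
  v3 = 0\{a} | 0\{b} → stopped
Partition-refinement fixed point:
  B0 = {u0, v0}
  B1 = {u1, v1}
  B2 = {u2, v2}
  B3 = {u3, v3}
u0 ∈ B0, v0 ∈ B0 → same block

P ~ Q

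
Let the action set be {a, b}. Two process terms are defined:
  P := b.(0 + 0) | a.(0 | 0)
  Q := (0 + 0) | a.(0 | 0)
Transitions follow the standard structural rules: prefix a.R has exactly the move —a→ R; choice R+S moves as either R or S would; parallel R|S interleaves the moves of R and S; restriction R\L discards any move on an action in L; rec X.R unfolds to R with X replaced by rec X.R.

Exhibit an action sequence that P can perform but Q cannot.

Reachable graph of P (4 states):
  s0 = b.(0 + 0) | a.(0 | 0) | -a-> s1, -b-> s2
  s1 = b.(0 + 0) | (0 | 0) | -b-> s3
  s2 = (0 + 0) | a.(0 | 0) | -a-> s3
  s3 = (0 + 0) | (0 | 0) | (no moves)
Reachable graph of Q (2 states):
  t0 = (0 + 0) | a.(0 | 0) | -a-> t1
  t1 = (0 + 0) | (0 | 0) | (no moves)
Run σ = ⟨b⟩ on P: start {s0}
  after b @ step 1: {s2}
  — P admits the full trace.
Run σ = ⟨b⟩ on Q: start {t0}
  after b @ step 1: no successor for Q

b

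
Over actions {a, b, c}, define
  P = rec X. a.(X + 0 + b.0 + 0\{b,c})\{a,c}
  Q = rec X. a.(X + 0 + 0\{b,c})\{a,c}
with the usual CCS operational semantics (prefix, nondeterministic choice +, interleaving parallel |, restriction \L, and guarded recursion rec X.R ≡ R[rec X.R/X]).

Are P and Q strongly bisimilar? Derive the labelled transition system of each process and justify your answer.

Reachable graph of P (3 states):
  u0 = rec X. a.(X + 0 + b.0 + 0\{b,c})\{a,c} → —a→ u1
  u1 = ((rec X. a.(X + 0 + b.0 + 0\{b,c})\{a,c}) + 0 + b.0 + 0\{b,c})\{a,c} → —b→ u2
  u2 = 0\{a,c} → ∅
Reachable graph of Q (2 states):
  v0 = rec X. a.(X + 0 + 0\{b,c})\{a,c} → —a→ v1
  v1 = ((rec X. a.(X + 0 + 0\{b,c})\{a,c}) + 0 + 0\{b,c})\{a,c} → ∅
Partition-refinement fixed point:
  B0 = {u0}
  B1 = {u1}
  B2 = {u2, v1}
  B3 = {v0}
u0 ∈ B0, v0 ∈ B3 → different blocks

P ≁ Q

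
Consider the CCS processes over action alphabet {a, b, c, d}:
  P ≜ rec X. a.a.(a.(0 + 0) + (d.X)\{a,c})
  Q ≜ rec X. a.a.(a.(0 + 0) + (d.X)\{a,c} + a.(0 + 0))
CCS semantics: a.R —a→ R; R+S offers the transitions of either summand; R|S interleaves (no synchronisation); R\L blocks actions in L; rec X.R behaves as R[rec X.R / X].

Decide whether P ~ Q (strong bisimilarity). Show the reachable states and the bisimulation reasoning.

YES

P's transition system — 5 states:
  m0 = rec X. a.a.(a.(0 + 0) + (d.X)\{a,c}) ⊢ -a-> m1
  m1 = a.(a.(0 + 0) + (d.(rec X. a.a.(a.(0 + 0) + (d.X)\{a,c})))\{a,c}) ⊢ -a-> m2
  m2 = a.(0 + 0) + (d.(rec X. a.a.(a.(0 + 0) + (d.X)\{a,c})))\{a,c} ⊢ -a-> m3, -d-> m4
  m3 = 0 + 0 ⊢ (no moves)
  m4 = (rec X. a.a.(a.(0 + 0) + (d.X)\{a,c}))\{a,c} ⊢ (no moves)
Q's transition system — 5 states:
  n0 = rec X. a.a.(a.(0 + 0) + (d.X)\{a,c} + a.(0 + 0)) ⊢ -a-> n1
  n1 = a.(a.(0 + 0) + (d.(rec X. a.a.(a.(0 + 0) + (d.X)\{a,c} + a.(0 + 0))))\{a,c} + a.(0 + 0)) ⊢ -a-> n2
  n2 = a.(0 + 0) + (d.(rec X. a.a.(a.(0 + 0) + (d.X)\{a,c} + a.(0 + 0))))\{a,c} + a.(0 + 0) ⊢ -a-> n3, -d-> n4
  n3 = 0 + 0 ⊢ (no moves)
  n4 = (rec X. a.a.(a.(0 + 0) + (d.X)\{a,c} + a.(0 + 0)))\{a,c} ⊢ (no moves)
Bisimilarity quotient blocks:
  B0 = {m0, n0}
  B1 = {m1, n1}
  B2 = {m2, n2}
  B3 = {m3, m4, n3, n4}
m0 ∈ B0, n0 ∈ B0 → same block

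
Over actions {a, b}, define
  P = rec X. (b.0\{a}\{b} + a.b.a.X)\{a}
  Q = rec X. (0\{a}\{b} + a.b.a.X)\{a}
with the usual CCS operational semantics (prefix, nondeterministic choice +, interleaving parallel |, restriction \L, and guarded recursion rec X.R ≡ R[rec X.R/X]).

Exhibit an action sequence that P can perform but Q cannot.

Reachable graph of P (2 states):
  s0 = rec X. (b.0\{a}\{b} + a.b.a.X)\{a} :: =b=> s1
  s1 = 0\{a}\{b}\{a} :: stopped
Reachable graph of Q (1 states):
  t0 = rec X. (0\{a}\{b} + a.b.a.X)\{a} :: stopped
Executing b from P (initial set {s0}):
  step 1 (b): {s1}
  P completes σ.
Executing b from Q (initial set {t0}):
  step 1 (b): no successor for Q

b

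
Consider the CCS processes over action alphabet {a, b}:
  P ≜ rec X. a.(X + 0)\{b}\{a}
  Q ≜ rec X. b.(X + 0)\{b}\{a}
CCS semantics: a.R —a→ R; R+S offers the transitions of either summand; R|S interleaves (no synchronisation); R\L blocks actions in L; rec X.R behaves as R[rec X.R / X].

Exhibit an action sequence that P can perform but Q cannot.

Reachable graph of P (2 states):
  m0 = rec X. a.(X + 0)\{b}\{a} ⊢ =a=> m1
  m1 = ((rec X. a.(X + 0)\{b}\{a}) + 0)\{b}\{a} ⊢ deadlocked
Reachable graph of Q (2 states):
  n0 = rec X. b.(X + 0)\{b}\{a} ⊢ =b=> n1
  n1 = ((rec X. b.(X + 0)\{b}\{a}) + 0)\{b}\{a} ⊢ deadlocked
Trace ⟨a⟩ through P, begin at {m0}:
  step 1 (a): {m1}
  — P admits the full trace.
Trace ⟨a⟩ through Q, begin at {n0}:
  step 1 (a): ∅ (Q stuck)

a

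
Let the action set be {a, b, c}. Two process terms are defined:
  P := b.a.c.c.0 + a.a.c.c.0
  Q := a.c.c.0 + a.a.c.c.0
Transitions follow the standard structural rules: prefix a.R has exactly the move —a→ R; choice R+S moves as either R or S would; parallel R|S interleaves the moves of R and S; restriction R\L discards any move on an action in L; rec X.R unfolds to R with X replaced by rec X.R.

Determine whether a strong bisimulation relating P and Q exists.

LTS(P): 5 reachable states
  p0 = b.a.c.c.0 + a.a.c.c.0 has moves =a=> p1, =b=> p1
  p1 = a.c.c.0 has moves =a=> p2
  p2 = c.c.0 has moves =c=> p3
  p3 = c.0 has moves =c=> p4
  p4 = 0 has moves ·
LTS(Q): 5 reachable states
  q0 = a.c.c.0 + a.a.c.c.0 has moves =a=> q1, =a=> q2
  q1 = a.c.c.0 has moves =a=> q2
  q2 = c.c.0 has moves =c=> q3
  q3 = c.0 has moves =c=> q4
  q4 = 0 has moves ·
Bisimilarity quotient blocks:
  B0 = {p0}
  B1 = {p1, q1}
  B2 = {p2, q2}
  B3 = {p3, q3}
  B4 = {p4, q4}
  B5 = {q0}
p0 ∈ B0, q0 ∈ B5 → different blocks

not bisimilar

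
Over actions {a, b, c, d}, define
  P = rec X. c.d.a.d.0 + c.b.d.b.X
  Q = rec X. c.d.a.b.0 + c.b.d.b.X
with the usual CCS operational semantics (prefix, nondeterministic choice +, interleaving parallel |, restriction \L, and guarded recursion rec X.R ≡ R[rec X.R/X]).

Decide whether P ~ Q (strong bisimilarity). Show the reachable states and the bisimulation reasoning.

LTS(P): 8 reachable states
  s0 = rec X. c.d.a.d.0 + c.b.d.b.X has moves ··c··> s1, ··c··> s2
  s1 = b.d.b.(rec X. c.d.a.d.0 + c.b.d.b.X) has moves ··b··> s3
  s2 = d.a.d.0 has moves ··d··> s4
  s3 = d.b.(rec X. c.d.a.d.0 + c.b.d.b.X) has moves ··d··> s5
  s4 = a.d.0 has moves ··a··> s6
  s5 = b.(rec X. c.d.a.d.0 + c.b.d.b.X) has moves ··b··> s0
  s6 = d.0 has moves ··d··> s7
  s7 = 0 has moves ·
LTS(Q): 8 reachable states
  t0 = rec X. c.d.a.b.0 + c.b.d.b.X has moves ··c··> t1, ··c··> t2
  t1 = b.d.b.(rec X. c.d.a.b.0 + c.b.d.b.X) has moves ··b··> t3
  t2 = d.a.b.0 has moves ··d··> t4
  t3 = d.b.(rec X. c.d.a.b.0 + c.b.d.b.X) has moves ··d··> t5
  t4 = a.b.0 has moves ··a··> t6
  t5 = b.(rec X. c.d.a.b.0 + c.b.d.b.X) has moves ··b··> t0
  t6 = b.0 has moves ··b··> t7
  t7 = 0 has moves ·
Partition-refinement fixed point:
  B0 = {s0}
  B1 = {s1}
  B2 = {s3}
  B3 = {s5}
  B4 = {s2}
  B5 = {s4}
  B6 = {s6}
  B7 = {s7, t7}
  B8 = {t0}
  B9 = {t2}
  B10 = {t4}
  B11 = {t6}
  B12 = {t1}
  B13 = {t3}
  B14 = {t5}
s0 ∈ B0, t0 ∈ B8 → different blocks

not bisimilar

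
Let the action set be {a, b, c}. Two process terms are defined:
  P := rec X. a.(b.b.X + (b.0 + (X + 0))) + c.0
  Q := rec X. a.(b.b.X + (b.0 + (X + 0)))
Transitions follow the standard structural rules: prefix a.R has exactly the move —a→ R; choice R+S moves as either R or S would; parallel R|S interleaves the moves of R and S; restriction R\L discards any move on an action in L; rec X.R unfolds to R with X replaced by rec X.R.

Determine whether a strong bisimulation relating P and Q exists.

not bisimilar

P's transition system — 4 states:
  p0 = rec X. a.(b.b.X + (b.0 + (X + 0))) + c.0 | —a→ p1, —c→ p2
  p1 = b.b.(rec X. a.(b.b.X + (b.0 + (X + 0))) + c.0) + (b.0 + ((rec X. a.(b.b.X + (b.0 + (X + 0))) + c.0) + 0)) | —a→ p1, —b→ p2, —b→ p3, —c→ p2
  p2 = 0 | deadlocked
  p3 = b.(rec X. a.(b.b.X + (b.0 + (X + 0))) + c.0) | —b→ p0
Q's transition system — 4 states:
  q0 = rec X. a.(b.b.X + (b.0 + (X + 0))) | —a→ q1
  q1 = b.b.(rec X. a.(b.b.X + (b.0 + (X + 0)))) + (b.0 + ((rec X. a.(b.b.X + (b.0 + (X + 0)))) + 0)) | —a→ q1, —b→ q2, —b→ q3
  q2 = 0 | deadlocked
  q3 = b.(rec X. a.(b.b.X + (b.0 + (X + 0)))) | —b→ q0
Partition-refinement fixed point:
  B0 = {p0}
  B1 = {p1}
  B2 = {p3}
  B3 = {p2, q2}
  B4 = {q0}
  B5 = {q1}
  B6 = {q3}
p0 ∈ B0, q0 ∈ B4 → different blocks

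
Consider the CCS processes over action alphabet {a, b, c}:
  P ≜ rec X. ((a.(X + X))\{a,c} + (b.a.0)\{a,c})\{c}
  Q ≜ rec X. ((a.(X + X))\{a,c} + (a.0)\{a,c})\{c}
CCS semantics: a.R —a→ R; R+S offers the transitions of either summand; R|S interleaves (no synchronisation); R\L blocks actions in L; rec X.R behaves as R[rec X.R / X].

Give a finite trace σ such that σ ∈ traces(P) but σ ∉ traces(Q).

LTS(P): 2 reachable states
  p0 = rec X. ((a.(X + X))\{a,c} + (b.a.0)\{a,c})\{c} ⊢ --b--▸ p1
  p1 = (a.0)\{a,c}\{c} ⊢ deadlocked
LTS(Q): 1 reachable states
  q0 = rec X. ((a.(X + X))\{a,c} + (a.0)\{a,c})\{c} ⊢ deadlocked
Trace ⟨b⟩ through P, begin at {p0}:
  step 1 (b): {p1}
  ✓ P
Trace ⟨b⟩ through Q, begin at {q0}:
  step 1 (b): ∅ (Q stuck)

b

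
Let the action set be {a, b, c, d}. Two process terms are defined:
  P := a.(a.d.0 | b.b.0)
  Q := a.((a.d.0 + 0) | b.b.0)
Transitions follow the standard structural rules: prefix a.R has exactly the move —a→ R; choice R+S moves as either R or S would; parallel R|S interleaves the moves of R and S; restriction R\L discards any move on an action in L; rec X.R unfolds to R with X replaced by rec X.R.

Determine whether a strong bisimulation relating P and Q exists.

LTS(P): 10 reachable states
  m0 = a.(a.d.0 | b.b.0) | ··a··> m1
  m1 = a.d.0 | b.b.0 | ··a··> m2, ··b··> m3
  m2 = d.0 | b.b.0 | ··b··> m4, ··d··> m5
  m3 = a.d.0 | b.0 | ··a··> m4, ··b··> m6
  m4 = d.0 | b.0 | ··b··> m7, ··d··> m8
  m5 = 0 | b.b.0 | ··b··> m8
  m6 = a.d.0 | 0 | ··a··> m7
  m7 = d.0 | 0 | ··d··> m9
  m8 = 0 | b.0 | ··b··> m9
  m9 = 0 | 0 | stopped
LTS(Q): 10 reachable states
  n0 = a.((a.d.0 + 0) | b.b.0) | ··a··> n1
  n1 = (a.d.0 + 0) | b.b.0 | ··a··> n2, ··b··> n3
  n2 = d.0 | b.b.0 | ··b··> n4, ··d··> n5
  n3 = (a.d.0 + 0) | b.0 | ··a··> n4, ··b··> n6
  n4 = d.0 | b.0 | ··b··> n7, ··d··> n8
  n5 = 0 | b.b.0 | ··b··> n8
  n6 = (a.d.0 + 0) | 0 | ··a··> n7
  n7 = d.0 | 0 | ··d··> n9
  n8 = 0 | b.0 | ··b··> n9
  n9 = 0 | 0 | stopped
Bisimilarity quotient blocks:
  B0 = {m0, n0}
  B1 = {m1, n1}
  B2 = {m2, n2}
  B3 = {m5, n5}
  B4 = {m8, n8}
  B5 = {m9, n9}
  B6 = {m4, n4}
  B7 = {m7, n7}
  B8 = {m3, n3}
  B9 = {m6, n6}
m0 ∈ B0, n0 ∈ B0 → same block

YES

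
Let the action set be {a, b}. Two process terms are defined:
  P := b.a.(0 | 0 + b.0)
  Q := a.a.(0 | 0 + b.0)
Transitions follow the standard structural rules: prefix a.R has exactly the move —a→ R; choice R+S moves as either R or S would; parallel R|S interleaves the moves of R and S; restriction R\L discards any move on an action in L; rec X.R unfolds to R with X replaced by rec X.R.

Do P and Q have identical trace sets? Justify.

traces(P) ≠ traces(Q) — witness ⟨b⟩

LTS(P): 4 reachable states
  m0 = b.a.(0 | 0 + b.0) → -b-> m1
  m1 = a.(0 | 0 + b.0) → -a-> m2
  m2 = 0 | 0 + b.0 → -b-> m3
  m3 = 0 → (no moves)
LTS(Q): 4 reachable states
  n0 = a.a.(0 | 0 + b.0) → -a-> n1
  n1 = a.(0 | 0 + b.0) → -a-> n2
  n2 = 0 | 0 + b.0 → -b-> n3
  n3 = 0 → (no moves)
Trace ⟨b⟩ through P, begin at {m0}:
  [1] b ⇒ {m1}
  P completes σ.
Trace ⟨b⟩ through Q, begin at {n0}:
  [1] b ⇒ ∅ (Q stuck)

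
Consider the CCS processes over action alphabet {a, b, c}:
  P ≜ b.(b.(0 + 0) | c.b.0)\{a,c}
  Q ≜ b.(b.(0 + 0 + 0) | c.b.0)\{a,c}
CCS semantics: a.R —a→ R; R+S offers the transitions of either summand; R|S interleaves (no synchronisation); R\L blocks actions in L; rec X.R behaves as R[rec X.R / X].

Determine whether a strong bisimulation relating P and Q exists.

Reachable graph of P (3 states):
  m0 = b.(b.(0 + 0) | c.b.0)\{a,c} | —b→ m1
  m1 = (b.(0 + 0) | c.b.0)\{a,c} | —b→ m2
  m2 = ((0 + 0) | c.b.0)\{a,c} | deadlocked
Reachable graph of Q (3 states):
  n0 = b.(b.(0 + 0 + 0) | c.b.0)\{a,c} | —b→ n1
  n1 = (b.(0 + 0 + 0) | c.b.0)\{a,c} | —b→ n2
  n2 = ((0 + 0 + 0) | c.b.0)\{a,c} | deadlocked
Coarsest stable partition (strong bisimilarity classes):
  B0 = {m0, n0}
  B1 = {m1, n1}
  B2 = {m2, n2}
m0 ∈ B0, n0 ∈ B0 → same block

YES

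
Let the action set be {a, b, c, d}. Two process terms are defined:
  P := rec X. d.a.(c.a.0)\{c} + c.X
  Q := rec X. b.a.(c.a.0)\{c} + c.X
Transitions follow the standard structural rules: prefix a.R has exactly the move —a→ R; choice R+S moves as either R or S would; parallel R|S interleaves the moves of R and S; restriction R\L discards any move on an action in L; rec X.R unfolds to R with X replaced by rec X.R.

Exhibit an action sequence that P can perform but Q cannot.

d

Reachable graph of P (3 states):
  u0 = rec X. d.a.(c.a.0)\{c} + c.X → ··c··> u0, ··d··> u1
  u1 = a.(c.a.0)\{c} → ··a··> u2
  u2 = (c.a.0)\{c} → ·
Reachable graph of Q (3 states):
  v0 = rec X. b.a.(c.a.0)\{c} + c.X → ··b··> v1, ··c··> v0
  v1 = a.(c.a.0)\{c} → ··a··> v2
  v2 = (c.a.0)\{c} → ·
Run σ = ⟨d⟩ on P: start {u0}
  after d @ step 1: {u1}
  P completes σ.
Run σ = ⟨d⟩ on Q: start {v0}
  after d @ step 1: ∅ (Q stuck)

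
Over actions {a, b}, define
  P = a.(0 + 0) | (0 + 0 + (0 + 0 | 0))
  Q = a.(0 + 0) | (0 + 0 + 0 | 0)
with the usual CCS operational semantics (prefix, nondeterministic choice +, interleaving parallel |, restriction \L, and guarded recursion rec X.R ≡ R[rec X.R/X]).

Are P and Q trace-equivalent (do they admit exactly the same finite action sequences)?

Reachable graph of P (2 states):
  m0 = a.(0 + 0) | (0 + 0 + (0 + 0 | 0)) ⊢ --a--▸ m1
  m1 = (0 + 0) | (0 + 0 + (0 + 0 | 0)) ⊢ (no moves)
Reachable graph of Q (2 states):
  n0 = a.(0 + 0) | (0 + 0 + 0 | 0) ⊢ --a--▸ n1
  n1 = (0 + 0) | (0 + 0 + 0 | 0) ⊢ (no moves)
Partition-refinement fixed point:
  B0 = {m0, n0}
  B1 = {m1, n1}
m0 ∈ B0, n0 ∈ B0 → same block
Bisimilar ⇒ trace-equivalent.

YES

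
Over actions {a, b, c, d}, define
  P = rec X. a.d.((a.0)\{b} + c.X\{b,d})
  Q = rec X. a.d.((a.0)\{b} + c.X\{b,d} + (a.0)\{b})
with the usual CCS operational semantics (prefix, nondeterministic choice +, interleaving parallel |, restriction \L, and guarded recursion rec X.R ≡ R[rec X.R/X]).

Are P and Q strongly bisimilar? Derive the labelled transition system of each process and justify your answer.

P's transition system — 6 states:
  u0 = rec X. a.d.((a.0)\{b} + c.X\{b,d}) :: —a→ u1
  u1 = d.((a.0)\{b} + c.(rec X. a.d.((a.0)\{b} + c.X\{b,d}))\{b,d}) :: —d→ u2
  u2 = (a.0)\{b} + c.(rec X. a.d.((a.0)\{b} + c.X\{b,d}))\{b,d} :: —a→ u3, —c→ u4
  u3 = 0\{b} :: (no moves)
  u4 = (rec X. a.d.((a.0)\{b} + c.X\{b,d}))\{b,d} :: —a→ u5
  u5 = (d.((a.0)\{b} + c.(rec X. a.d.((a.0)\{b} + c.X\{b,d}))\{b,d}))\{b,d} :: (no moves)
Q's transition system — 6 states:
  v0 = rec X. a.d.((a.0)\{b} + c.X\{b,d} + (a.0)\{b}) :: —a→ v1
  v1 = d.((a.0)\{b} + c.(rec X. a.d.((a.0)\{b} + c.X\{b,d} + (a.0)\{b}))\{b,d} + (a.0)\{b}) :: —d→ v2
  v2 = (a.0)\{b} + c.(rec X. a.d.((a.0)\{b} + c.X\{b,d} + (a.0)\{b}))\{b,d} + (a.0)\{b} :: —a→ v3, —c→ v4
  v3 = 0\{b} :: (no moves)
  v4 = (rec X. a.d.((a.0)\{b} + c.X\{b,d} + (a.0)\{b}))\{b,d} :: —a→ v5
  v5 = (d.((a.0)\{b} + c.(rec X. a.d.((a.0)\{b} + c.X\{b,d} + (a.0)\{b}))\{b,d} + (a.0)\{b}))\{b,d} :: (no moves)
Bisimilarity quotient blocks:
  B0 = {u0, v0}
  B1 = {u1, v1}
  B2 = {u2, v2}
  B3 = {u4, v4}
  B4 = {u3, u5, v3, v5}
u0 ∈ B0, v0 ∈ B0 → same block

bisimilar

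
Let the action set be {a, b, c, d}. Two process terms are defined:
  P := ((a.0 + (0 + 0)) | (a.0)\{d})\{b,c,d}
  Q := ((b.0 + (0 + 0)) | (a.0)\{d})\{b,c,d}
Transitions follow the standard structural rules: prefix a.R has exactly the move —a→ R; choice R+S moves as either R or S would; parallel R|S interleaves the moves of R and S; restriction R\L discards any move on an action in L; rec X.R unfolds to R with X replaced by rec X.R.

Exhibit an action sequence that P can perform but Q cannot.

LTS(P): 4 reachable states
  s0 = ((a.0 + (0 + 0)) | (a.0)\{d})\{b,c,d} has moves -a-> s1, -a-> s2
  s1 = ((a.0 + (0 + 0)) | 0\{d})\{b,c,d} has moves -a-> s3
  s2 = (0 | (a.0)\{d})\{b,c,d} has moves -a-> s3
  s3 = (0 | 0\{d})\{b,c,d} has moves (no moves)
LTS(Q): 2 reachable states
  t0 = ((b.0 + (0 + 0)) | (a.0)\{d})\{b,c,d} has moves -a-> t1
  t1 = ((b.0 + (0 + 0)) | 0\{d})\{b,c,d} has moves (no moves)
Run σ = ⟨aa⟩ on P: start {s0}
  step 1 (a): {s1, s2}
  step 2 (a): {s3}
  ✓ P
Run σ = ⟨aa⟩ on Q: start {t0}
  step 1 (a): {t1}
  step 2 (a): ∅  — Q cannot continue

aa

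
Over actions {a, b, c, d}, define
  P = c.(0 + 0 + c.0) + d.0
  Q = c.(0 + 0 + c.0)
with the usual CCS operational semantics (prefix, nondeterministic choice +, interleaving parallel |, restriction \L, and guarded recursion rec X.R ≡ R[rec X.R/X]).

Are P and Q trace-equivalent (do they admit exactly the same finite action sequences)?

P's transition system — 3 states:
  u0 = c.(0 + 0 + c.0) + d.0 :: ··c··> u1, ··d··> u2
  u1 = 0 + 0 + c.0 :: ··c··> u2
  u2 = 0 :: stopped
Q's transition system — 3 states:
  v0 = c.(0 + 0 + c.0) :: ··c··> v1
  v1 = 0 + 0 + c.0 :: ··c··> v2
  v2 = 0 :: stopped
Trace ⟨d⟩ through P, begin at {u0}:
  after d @ step 1: {u2}
  — P admits the full trace.
Trace ⟨d⟩ through Q, begin at {v0}:
  after d @ step 1: no successor for Q

NO — witness ⟨d⟩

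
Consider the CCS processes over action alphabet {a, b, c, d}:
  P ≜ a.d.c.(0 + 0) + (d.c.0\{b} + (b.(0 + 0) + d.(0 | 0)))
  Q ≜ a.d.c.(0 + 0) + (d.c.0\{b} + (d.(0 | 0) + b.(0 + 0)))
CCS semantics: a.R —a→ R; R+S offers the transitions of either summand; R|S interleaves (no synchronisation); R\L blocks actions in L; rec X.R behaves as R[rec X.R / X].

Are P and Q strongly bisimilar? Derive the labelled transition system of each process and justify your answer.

YES

LTS(P): 7 reachable states
  u0 = a.d.c.(0 + 0) + (d.c.0\{b} + (b.(0 + 0) + d.(0 | 0))) → —a→ u1, —b→ u2, —d→ u3, —d→ u4
  u1 = d.c.(0 + 0) → —d→ u5
  u2 = 0 + 0 → ∅
  u3 = 0 | 0 → ∅
  u4 = c.0\{b} → —c→ u6
  u5 = c.(0 + 0) → —c→ u2
  u6 = 0\{b} → ∅
LTS(Q): 7 reachable states
  v0 = a.d.c.(0 + 0) + (d.c.0\{b} + (d.(0 | 0) + b.(0 + 0))) → —a→ v1, —b→ v2, —d→ v3, —d→ v4
  v1 = d.c.(0 + 0) → —d→ v5
  v2 = 0 + 0 → ∅
  v3 = 0 | 0 → ∅
  v4 = c.0\{b} → —c→ v6
  v5 = c.(0 + 0) → —c→ v2
  v6 = 0\{b} → ∅
Coarsest stable partition (strong bisimilarity classes):
  B0 = {u0, v0}
  B1 = {u4, u5, v4, v5}
  B2 = {u2, u3, u6, v2, v3, v6}
  B3 = {u1, v1}
u0 ∈ B0, v0 ∈ B0 → same block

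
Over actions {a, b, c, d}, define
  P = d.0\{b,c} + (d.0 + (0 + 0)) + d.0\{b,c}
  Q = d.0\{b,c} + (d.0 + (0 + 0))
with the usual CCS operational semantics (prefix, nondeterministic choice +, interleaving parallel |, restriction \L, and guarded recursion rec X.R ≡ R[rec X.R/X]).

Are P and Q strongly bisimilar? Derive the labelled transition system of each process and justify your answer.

YES

LTS(P): 3 reachable states
  u0 = d.0\{b,c} + (d.0 + (0 + 0)) + d.0\{b,c} | =d=> u1, =d=> u2
  u1 = 0 | ∅
  u2 = 0\{b,c} | ∅
LTS(Q): 3 reachable states
  v0 = d.0\{b,c} + (d.0 + (0 + 0)) | =d=> v1, =d=> v2
  v1 = 0 | ∅
  v2 = 0\{b,c} | ∅
Partition-refinement fixed point:
  B0 = {u0, v0}
  B1 = {u1, u2, v1, v2}
u0 ∈ B0, v0 ∈ B0 → same block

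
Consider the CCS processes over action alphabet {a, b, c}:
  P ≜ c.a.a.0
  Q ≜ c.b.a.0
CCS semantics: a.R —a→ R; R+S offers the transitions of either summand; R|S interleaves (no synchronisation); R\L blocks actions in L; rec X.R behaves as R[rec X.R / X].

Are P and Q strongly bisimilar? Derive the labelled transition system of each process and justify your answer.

P ≁ Q

LTS(P): 4 reachable states
  m0 = c.a.a.0 → -c-> m1
  m1 = a.a.0 → -a-> m2
  m2 = a.0 → -a-> m3
  m3 = 0 → ·
LTS(Q): 4 reachable states
  n0 = c.b.a.0 → -c-> n1
  n1 = b.a.0 → -b-> n2
  n2 = a.0 → -a-> n3
  n3 = 0 → ·
Coarsest stable partition (strong bisimilarity classes):
  B0 = {m0}
  B1 = {m1}
  B2 = {m2, n2}
  B3 = {m3, n3}
  B4 = {n0}
  B5 = {n1}
m0 ∈ B0, n0 ∈ B4 → different blocks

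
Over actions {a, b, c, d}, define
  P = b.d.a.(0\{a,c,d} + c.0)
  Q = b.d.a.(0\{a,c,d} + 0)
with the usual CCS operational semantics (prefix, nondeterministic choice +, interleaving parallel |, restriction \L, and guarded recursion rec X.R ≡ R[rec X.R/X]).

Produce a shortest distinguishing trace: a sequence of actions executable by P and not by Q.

bdac

P's transition system — 5 states:
  u0 = b.d.a.(0\{a,c,d} + c.0) ⊢ --b--▸ u1
  u1 = d.a.(0\{a,c,d} + c.0) ⊢ --d--▸ u2
  u2 = a.(0\{a,c,d} + c.0) ⊢ --a--▸ u3
  u3 = 0\{a,c,d} + c.0 ⊢ --c--▸ u4
  u4 = 0 ⊢ ∅
Q's transition system — 4 states:
  v0 = b.d.a.(0\{a,c,d} + 0) ⊢ --b--▸ v1
  v1 = d.a.(0\{a,c,d} + 0) ⊢ --d--▸ v2
  v2 = a.(0\{a,c,d} + 0) ⊢ --a--▸ v3
  v3 = 0\{a,c,d} + 0 ⊢ ∅
Run σ = ⟨bdac⟩ on P: start {u0}
  after b @ step 1: {u1}
  after d @ step 2: {u2}
  after a @ step 3: {u3}
  after c @ step 4: {u4}
  P completes σ.
Run σ = ⟨bdac⟩ on Q: start {v0}
  after b @ step 1: {v1}
  after d @ step 2: {v2}
  after a @ step 3: {v3}
  after c @ step 4: no successor for Q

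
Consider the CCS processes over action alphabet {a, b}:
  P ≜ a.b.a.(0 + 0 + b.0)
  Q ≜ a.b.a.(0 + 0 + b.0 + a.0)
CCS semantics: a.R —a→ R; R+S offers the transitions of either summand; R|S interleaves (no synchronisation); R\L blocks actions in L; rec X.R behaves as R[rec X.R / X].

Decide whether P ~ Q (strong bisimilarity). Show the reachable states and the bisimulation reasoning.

Reachable graph of P (5 states):
  u0 = a.b.a.(0 + 0 + b.0) | =a=> u1
  u1 = b.a.(0 + 0 + b.0) | =b=> u2
  u2 = a.(0 + 0 + b.0) | =a=> u3
  u3 = 0 + 0 + b.0 | =b=> u4
  u4 = 0 | ∅
Reachable graph of Q (5 states):
  v0 = a.b.a.(0 + 0 + b.0 + a.0) | =a=> v1
  v1 = b.a.(0 + 0 + b.0 + a.0) | =b=> v2
  v2 = a.(0 + 0 + b.0 + a.0) | =a=> v3
  v3 = 0 + 0 + b.0 + a.0 | =a=> v4, =b=> v4
  v4 = 0 | ∅
Bisimilarity quotient blocks:
  B0 = {u0}
  B1 = {u1}
  B2 = {u2}
  B3 = {u3}
  B4 = {u4, v4}
  B5 = {v0}
  B6 = {v1}
  B7 = {v2}
  B8 = {v3}
u0 ∈ B0, v0 ∈ B5 → different blocks

not bisimilar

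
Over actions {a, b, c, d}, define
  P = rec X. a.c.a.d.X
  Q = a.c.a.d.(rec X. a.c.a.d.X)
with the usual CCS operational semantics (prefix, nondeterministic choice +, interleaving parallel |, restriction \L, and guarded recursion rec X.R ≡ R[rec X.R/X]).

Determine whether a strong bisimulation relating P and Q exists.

P ~ Q

LTS(P): 4 reachable states
  u0 = rec X. a.c.a.d.X ⊢ -a-> u1
  u1 = c.a.d.(rec X. a.c.a.d.X) ⊢ -c-> u2
  u2 = a.d.(rec X. a.c.a.d.X) ⊢ -a-> u3
  u3 = d.(rec X. a.c.a.d.X) ⊢ -d-> u0
LTS(Q): 5 reachable states
  v0 = a.c.a.d.(rec X. a.c.a.d.X) ⊢ -a-> v1
  v1 = c.a.d.(rec X. a.c.a.d.X) ⊢ -c-> v2
  v2 = a.d.(rec X. a.c.a.d.X) ⊢ -a-> v3
  v3 = d.(rec X. a.c.a.d.X) ⊢ -d-> v4
  v4 = rec X. a.c.a.d.X ⊢ -a-> v1
Coarsest stable partition (strong bisimilarity classes):
  B0 = {u0, v0, v4}
  B1 = {u1, v1}
  B2 = {u2, v2}
  B3 = {u3, v3}
u0 ∈ B0, v0 ∈ B0 → same block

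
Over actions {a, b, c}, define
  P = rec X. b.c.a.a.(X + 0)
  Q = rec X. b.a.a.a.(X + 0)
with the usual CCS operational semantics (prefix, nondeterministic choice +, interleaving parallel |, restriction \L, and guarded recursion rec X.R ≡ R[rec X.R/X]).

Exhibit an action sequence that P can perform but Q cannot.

LTS(P): 5 reachable states
  p0 = rec X. b.c.a.a.(X + 0) has moves —b→ p1
  p1 = c.a.a.((rec X. b.c.a.a.(X + 0)) + 0) has moves —c→ p2
  p2 = a.a.((rec X. b.c.a.a.(X + 0)) + 0) has moves —a→ p3
  p3 = a.((rec X. b.c.a.a.(X + 0)) + 0) has moves —a→ p4
  p4 = (rec X. b.c.a.a.(X + 0)) + 0 has moves —b→ p1
LTS(Q): 5 reachable states
  q0 = rec X. b.a.a.a.(X + 0) has moves —b→ q1
  q1 = a.a.a.((rec X. b.a.a.a.(X + 0)) + 0) has moves —a→ q2
  q2 = a.a.((rec X. b.a.a.a.(X + 0)) + 0) has moves —a→ q3
  q3 = a.((rec X. b.a.a.a.(X + 0)) + 0) has moves —a→ q4
  q4 = (rec X. b.a.a.a.(X + 0)) + 0 has moves —b→ q1
Run σ = ⟨bc⟩ on P: start {p0}
  after b @ step 1: {p1}
  after c @ step 2: {p2}
  P completes σ.
Run σ = ⟨bc⟩ on Q: start {q0}
  after b @ step 1: {q1}
  after c @ step 2: ∅  — Q cannot continue

bc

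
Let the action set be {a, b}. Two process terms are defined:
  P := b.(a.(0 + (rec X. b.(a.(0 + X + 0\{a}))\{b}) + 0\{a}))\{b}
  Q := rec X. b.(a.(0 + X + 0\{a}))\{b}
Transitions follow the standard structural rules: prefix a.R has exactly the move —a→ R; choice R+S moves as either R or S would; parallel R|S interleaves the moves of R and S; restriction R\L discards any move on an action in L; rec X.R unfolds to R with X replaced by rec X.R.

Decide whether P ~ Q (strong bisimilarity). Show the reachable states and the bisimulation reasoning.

Reachable graph of P (3 states):
  u0 = b.(a.(0 + (rec X. b.(a.(0 + X + 0\{a}))\{b}) + 0\{a}))\{b} has moves ··b··> u1
  u1 = (a.(0 + (rec X. b.(a.(0 + X + 0\{a}))\{b}) + 0\{a}))\{b} has moves ··a··> u2
  u2 = (0 + (rec X. b.(a.(0 + X + 0\{a}))\{b}) + 0\{a})\{b} has moves deadlocked
Reachable graph of Q (3 states):
  v0 = rec X. b.(a.(0 + X + 0\{a}))\{b} has moves ··b··> v1
  v1 = (a.(0 + (rec X. b.(a.(0 + X + 0\{a}))\{b}) + 0\{a}))\{b} has moves ··a··> v2
  v2 = (0 + (rec X. b.(a.(0 + X + 0\{a}))\{b}) + 0\{a})\{b} has moves deadlocked
Partition-refinement fixed point:
  B0 = {u0, v0}
  B1 = {u1, v1}
  B2 = {u2, v2}
u0 ∈ B0, v0 ∈ B0 → same block

YES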